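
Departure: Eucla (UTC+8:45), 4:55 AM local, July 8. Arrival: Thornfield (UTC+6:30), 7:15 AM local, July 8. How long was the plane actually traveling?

Thornfield is 2:15 behind Eucla.
Clock-face elapsed time (ignoring zones) is 2 hours 20 minutes.
Actual elapsed = 2 hours 20 minutes + 2:15 = 4 hours 35 minutes.

4 hours 35 minutes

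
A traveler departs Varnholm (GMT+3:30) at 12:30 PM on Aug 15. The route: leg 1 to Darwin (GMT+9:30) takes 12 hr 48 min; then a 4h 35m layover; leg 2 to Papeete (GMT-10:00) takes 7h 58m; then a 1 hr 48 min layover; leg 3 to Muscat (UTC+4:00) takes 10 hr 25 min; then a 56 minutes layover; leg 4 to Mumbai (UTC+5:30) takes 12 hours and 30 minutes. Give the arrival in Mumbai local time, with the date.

5:30 PM on Aug 17

Convert departure to UTC: 12:30 PM − 3:30 = 9:00 AM UTC on Aug 15.
Add 12 hours and 48 minutes leg 1 → 9:48 PM UTC.
Add 4 hours 35 minutes layover in Darwin → 2:23 AM UTC (Aug 16).
Add 7 hours and 58 minutes leg 2 → 10:21 AM UTC.
Add 1 hour 48 minutes layover in Papeete → 12:09 PM UTC.
Add 10 hours 25 minutes leg 3 → 10:34 PM UTC.
Add 56 minutes layover in Muscat → 11:30 PM UTC.
Add 12 hours and 30 minutes leg 4 → 12:00 PM UTC (Aug 17).
Mumbai is UTC+5:30, so local arrival = 12:00 PM + 5:30 = 5:30 PM on Aug 17.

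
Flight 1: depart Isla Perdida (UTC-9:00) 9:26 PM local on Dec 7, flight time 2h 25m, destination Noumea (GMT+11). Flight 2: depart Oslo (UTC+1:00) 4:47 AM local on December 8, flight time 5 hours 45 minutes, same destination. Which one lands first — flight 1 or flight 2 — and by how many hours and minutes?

the first, by 41 minutes

Flight 1 in UTC: 9:26 PM + 9:00 = 6:26 AM on Dec 8.
+2 hours and 25 minutes → arrive 8:51 AM UTC on Dec 8.
Flight 2 in UTC: 4:47 AM − 1:00 = 3:47 AM on Dec 8.
+5 hours 45 minutes → arrive 9:32 AM UTC on Dec 8.
Flight 1 lands earlier by 41 minutes.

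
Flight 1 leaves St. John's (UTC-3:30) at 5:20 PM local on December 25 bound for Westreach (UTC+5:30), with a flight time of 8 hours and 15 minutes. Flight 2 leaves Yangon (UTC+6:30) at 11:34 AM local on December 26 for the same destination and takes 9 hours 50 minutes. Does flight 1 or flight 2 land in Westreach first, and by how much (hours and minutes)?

the first, by 9 hours 49 minutes

Flight 1 in UTC: 5:20 PM + 3:30 = 8:50 PM on Dec 25.
+8 hours and 15 minutes → arrive 5:05 AM UTC on Dec 26.
Flight 2 in UTC: 11:34 AM − 6:30 = 5:04 AM on Dec 26.
+9 hours and 50 minutes → arrive 2:54 PM UTC on Dec 26.
Flight 1 lands earlier by 9 hours 49 minutes.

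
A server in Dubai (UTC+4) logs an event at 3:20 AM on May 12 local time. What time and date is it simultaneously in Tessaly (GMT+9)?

Tessaly is 5:00 ahead of Dubai.
Shift by the zone difference: 3:20 AM + 5:00 = 8:20 AM on May 12 in Tessaly.

8:20 AM on May 12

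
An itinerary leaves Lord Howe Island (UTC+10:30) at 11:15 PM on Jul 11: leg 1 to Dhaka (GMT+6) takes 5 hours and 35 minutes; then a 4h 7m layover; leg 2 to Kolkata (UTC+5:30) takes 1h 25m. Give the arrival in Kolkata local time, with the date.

Convert departure to UTC: 11:15 PM − 10:30 = 12:45 PM UTC on Jul 11.
Add 5 hours 35 minutes leg 1 → 6:20 PM UTC.
Add 4 hours 7 minutes layover in Dhaka → 10:27 PM UTC.
Add 1 hour 25 minutes leg 2 → 11:52 PM UTC.
Kolkata is UTC+5:30, so local arrival = 11:52 PM + 5:30 = 5:22 AM on Jul 12.

5:22 AM on July 12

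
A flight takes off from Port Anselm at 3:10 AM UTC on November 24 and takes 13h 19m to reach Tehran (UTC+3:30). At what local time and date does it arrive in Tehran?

7:59 PM on November 24

Departure is given in UTC: 3:10 AM on Nov 24.
Add 13 hours 19 minutes → 4:29 PM UTC.
Tehran is UTC+3:30: 4:29 PM + 3:30 = 7:59 PM on Nov 24.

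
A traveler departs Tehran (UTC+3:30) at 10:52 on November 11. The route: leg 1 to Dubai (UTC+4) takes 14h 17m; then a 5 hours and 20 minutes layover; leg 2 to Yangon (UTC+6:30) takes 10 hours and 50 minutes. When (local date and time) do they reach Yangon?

20:19 on November 12

Convert departure to UTC: 10:52 − 3:30 = 07:22 UTC on Nov 11.
Add 14 hours and 17 minutes leg 1 → 21:39 UTC.
Add 5 hours and 20 minutes layover in Dubai → 02:59 UTC (Nov 12).
Add 10 hours and 50 minutes leg 2 → 13:49 UTC.
Yangon is UTC+6:30, so local arrival = 13:49 + 6:30 = 20:19 on Nov 12.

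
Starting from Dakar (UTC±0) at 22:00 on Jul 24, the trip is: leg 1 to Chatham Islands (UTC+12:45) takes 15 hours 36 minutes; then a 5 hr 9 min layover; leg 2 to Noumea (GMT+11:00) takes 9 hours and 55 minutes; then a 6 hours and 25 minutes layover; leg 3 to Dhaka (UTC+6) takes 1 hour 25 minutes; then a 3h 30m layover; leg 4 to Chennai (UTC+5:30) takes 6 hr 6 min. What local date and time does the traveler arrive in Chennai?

03:36 on July 27

Dakar is at UTC+0, so departure is already 22:00 UTC on Jul 24.
Add 15 hours and 36 minutes leg 1 → 13:36 UTC (Jul 25).
Add 5 hours and 9 minutes layover in Chatham Islands → 18:45 UTC.
Add 9 hours and 55 minutes leg 2 → 04:40 UTC (Jul 26).
Add 6 hours and 25 minutes layover in Noumea → 11:05 UTC.
Add 1 hour and 25 minutes leg 3 → 12:30 UTC.
Add 3 hours 30 minutes layover in Dhaka → 16:00 UTC.
Add 6 hours and 6 minutes leg 4 → 22:06 UTC.
Chennai is UTC+5:30, so local arrival = 22:06 + 5:30 = 03:36 on Jul 27.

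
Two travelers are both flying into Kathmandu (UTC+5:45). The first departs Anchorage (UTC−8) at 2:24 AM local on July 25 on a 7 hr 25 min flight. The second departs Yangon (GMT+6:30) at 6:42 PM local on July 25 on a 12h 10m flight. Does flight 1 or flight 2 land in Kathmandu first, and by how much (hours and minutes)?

the first, by 6 hours 33 minutes

Flight 1 in UTC: 2:24 AM + 8:00 = 10:24 AM on Jul 25.
+7 hours and 25 minutes → arrive 5:49 PM UTC on Jul 25.
Flight 2 in UTC: 6:42 PM − 6:30 = 12:12 PM on Jul 25.
+12 hours and 10 minutes → arrive 12:22 AM UTC on Jul 26.
Flight 1 lands earlier by 6 hours 33 minutes.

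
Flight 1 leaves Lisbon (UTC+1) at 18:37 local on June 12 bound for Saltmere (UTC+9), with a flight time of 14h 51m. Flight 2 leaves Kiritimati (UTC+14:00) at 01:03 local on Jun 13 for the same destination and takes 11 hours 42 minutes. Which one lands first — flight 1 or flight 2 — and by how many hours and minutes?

the second, by 9 hours 43 minutes

Flight 1 in UTC: 18:37 − 1:00 = 17:37 on Jun 12.
+14 hours and 51 minutes → arrive 08:28 UTC on Jun 13.
Flight 2 in UTC: 01:03 − 14:00 = 11:03 on Jun 12.
+11 hours and 42 minutes → arrive 22:45 UTC on Jun 12.
Flight 2 lands earlier by 9 hours 43 minutes.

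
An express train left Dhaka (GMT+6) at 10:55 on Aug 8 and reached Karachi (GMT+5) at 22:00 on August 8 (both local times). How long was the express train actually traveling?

Departure in UTC: 10:55 − 6:00 = 04:55 on Aug 8.
Arrival in UTC: 22:00 − 5:00 = 17:00 on Aug 8.
Elapsed = 17:00 − 04:55 = 12 hours 5 minutes.

12 hours 5 minutes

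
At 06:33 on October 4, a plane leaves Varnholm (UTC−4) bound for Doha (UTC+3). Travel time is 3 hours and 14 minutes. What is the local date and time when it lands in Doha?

Convert departure to UTC: 06:33 + 4:00 = 10:33 UTC on Oct 4.
Add 3 hours and 14 minutes travel time → 13:47 UTC.
Doha is UTC+3:00, so local arrival = 13:47 + 3:00 = 16:47 on Oct 4.

16:47 on Oct 4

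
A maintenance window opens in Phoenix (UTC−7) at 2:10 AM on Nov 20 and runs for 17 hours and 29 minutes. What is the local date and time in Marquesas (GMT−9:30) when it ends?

Convert start to UTC: 2:10 AM + 7:00 = 9:10 AM UTC on Nov 20.
Add 17 hours 29 minutes duration → 2:39 AM UTC (Nov 21).
Marquesas is UTC−9:30, so local end time = 2:39 AM − 9:30 = 5:09 PM on Nov 20.

5:09 PM on November 20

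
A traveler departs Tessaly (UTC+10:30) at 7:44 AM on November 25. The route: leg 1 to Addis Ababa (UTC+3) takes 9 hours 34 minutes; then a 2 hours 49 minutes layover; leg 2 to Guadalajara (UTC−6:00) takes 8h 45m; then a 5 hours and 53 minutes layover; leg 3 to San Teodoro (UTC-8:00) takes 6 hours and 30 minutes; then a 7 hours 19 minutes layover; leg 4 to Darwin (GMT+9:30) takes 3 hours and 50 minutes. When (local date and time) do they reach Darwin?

3:24 AM on November 27

Convert departure to UTC: 7:44 AM − 10:30 = 9:14 PM UTC on Nov 24.
Add 9 hours 34 minutes leg 1 → 6:48 AM UTC (Nov 25).
Add 2 hours and 49 minutes layover in Addis Ababa → 9:37 AM UTC.
Add 8 hours and 45 minutes leg 2 → 6:22 PM UTC.
Add 5 hours 53 minutes layover in Guadalajara → 12:15 AM UTC (Nov 26).
Add 6 hours and 30 minutes leg 3 → 6:45 AM UTC.
Add 7 hours 19 minutes layover in San Teodoro → 2:04 PM UTC.
Add 3 hours and 50 minutes leg 4 → 5:54 PM UTC.
Darwin is UTC+9:30, so local arrival = 5:54 PM + 9:30 = 3:24 AM on Nov 27.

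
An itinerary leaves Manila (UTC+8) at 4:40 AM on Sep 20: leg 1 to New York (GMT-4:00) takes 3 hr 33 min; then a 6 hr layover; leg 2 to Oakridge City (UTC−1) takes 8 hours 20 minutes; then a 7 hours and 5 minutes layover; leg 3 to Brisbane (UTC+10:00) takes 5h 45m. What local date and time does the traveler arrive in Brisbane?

Convert departure to UTC: 4:40 AM − 8:00 = 8:40 PM UTC on Sep 19.
Add 3 hours and 33 minutes leg 1 → 12:13 AM UTC (Sep 20).
Add 6 hours layover in New York → 6:13 AM UTC.
Add 8 hours and 20 minutes leg 2 → 2:33 PM UTC.
Add 7 hours and 5 minutes layover in Oakridge City → 9:38 PM UTC.
Add 5 hours and 45 minutes leg 3 → 3:23 AM UTC (Sep 21).
Brisbane is UTC+10:00, so local arrival = 3:23 AM + 10:00 = 1:23 PM on Sep 21.

1:23 PM on Sep 21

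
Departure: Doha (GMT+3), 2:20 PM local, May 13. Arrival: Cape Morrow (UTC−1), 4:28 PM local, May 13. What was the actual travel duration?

Cape Morrow is 4:00 behind Doha.
Clock-face elapsed time (ignoring zones) is 2 hours 8 minutes.
Actual elapsed = 2 hours 8 minutes + 4:00 = 6 hours 8 minutes.

6 hours 8 minutes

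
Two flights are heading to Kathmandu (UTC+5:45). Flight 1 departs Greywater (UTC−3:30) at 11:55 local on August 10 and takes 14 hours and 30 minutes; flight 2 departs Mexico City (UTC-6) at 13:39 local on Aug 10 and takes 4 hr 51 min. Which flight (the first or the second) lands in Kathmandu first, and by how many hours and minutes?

the second, by 5 hours 25 minutes

Flight 1 in UTC: 11:55 + 3:30 = 15:25 on Aug 10.
+14 hours 30 minutes → arrive 05:55 UTC on Aug 11.
Flight 2 in UTC: 13:39 + 6:00 = 19:39 on Aug 10.
+4 hours and 51 minutes → arrive 00:30 UTC on Aug 11.
Flight 2 lands earlier by 5 hours 25 minutes.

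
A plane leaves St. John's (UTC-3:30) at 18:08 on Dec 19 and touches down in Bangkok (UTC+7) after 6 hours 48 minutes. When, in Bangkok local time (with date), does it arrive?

Convert departure to UTC: 18:08 + 3:30 = 21:38 UTC on Dec 19.
Add 6 hours 48 minutes travel time → 04:26 UTC (Dec 20).
Bangkok is UTC+7:00, so local arrival = 04:26 + 7:00 = 11:26 on Dec 20.

11:26 on Dec 20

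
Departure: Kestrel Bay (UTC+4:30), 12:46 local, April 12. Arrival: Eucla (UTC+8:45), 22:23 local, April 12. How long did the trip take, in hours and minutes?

Departure in UTC: 12:46 − 4:30 = 08:16 on Apr 12.
Arrival in UTC: 22:23 − 8:45 = 13:38 on Apr 12.
Elapsed = 13:38 − 08:16 = 5 hours 22 minutes.

5 hours 22 minutes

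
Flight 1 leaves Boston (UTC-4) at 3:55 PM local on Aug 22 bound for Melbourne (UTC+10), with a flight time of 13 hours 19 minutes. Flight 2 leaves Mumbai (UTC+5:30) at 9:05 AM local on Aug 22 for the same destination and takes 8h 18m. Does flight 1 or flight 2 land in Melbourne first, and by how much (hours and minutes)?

Flight 1 in UTC: 3:55 PM + 4:00 = 7:55 PM on Aug 22.
+13 hours 19 minutes → arrive 9:14 AM UTC on Aug 23.
Flight 2 in UTC: 9:05 AM − 5:30 = 3:35 AM on Aug 22.
+8 hours 18 minutes → arrive 11:53 AM UTC on Aug 22.
Flight 2 lands earlier by 21 hours 21 minutes.

the second, by 21 hours 21 minutes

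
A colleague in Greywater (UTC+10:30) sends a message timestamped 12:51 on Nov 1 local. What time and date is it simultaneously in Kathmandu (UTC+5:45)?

In UTC: 12:51 − 10:30 = 02:21 on Nov 1.
Kathmandu is UTC+5:45: 02:21 + 5:45 = 08:06 on Nov 1.

08:06 on November 1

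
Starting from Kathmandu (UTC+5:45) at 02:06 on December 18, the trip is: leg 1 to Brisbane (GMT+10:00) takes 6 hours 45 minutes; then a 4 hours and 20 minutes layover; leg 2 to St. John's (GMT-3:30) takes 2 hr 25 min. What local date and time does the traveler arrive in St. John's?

06:21 on December 18

Convert departure to UTC: 02:06 − 5:45 = 20:21 UTC on Dec 17.
Add 6 hours and 45 minutes leg 1 → 03:06 UTC (Dec 18).
Add 4 hours and 20 minutes layover in Brisbane → 07:26 UTC.
Add 2 hours and 25 minutes leg 2 → 09:51 UTC.
St. John's is UTC−3:30, so local arrival = 09:51 − 3:30 = 06:21 on Dec 18.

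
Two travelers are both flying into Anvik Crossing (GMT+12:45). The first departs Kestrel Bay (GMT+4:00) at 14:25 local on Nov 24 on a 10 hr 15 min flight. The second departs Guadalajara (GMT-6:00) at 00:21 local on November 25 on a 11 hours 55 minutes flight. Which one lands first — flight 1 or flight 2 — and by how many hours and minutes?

Flight 1 in UTC: 14:25 − 4:00 = 10:25 on Nov 24.
+10 hours 15 minutes → arrive 20:40 UTC on Nov 24.
Flight 2 in UTC: 00:21 + 6:00 = 06:21 on Nov 25.
+11 hours and 55 minutes → arrive 18:16 UTC on Nov 25.
Flight 1 lands earlier by 21 hours 36 minutes.

the first, by 21 hours 36 minutes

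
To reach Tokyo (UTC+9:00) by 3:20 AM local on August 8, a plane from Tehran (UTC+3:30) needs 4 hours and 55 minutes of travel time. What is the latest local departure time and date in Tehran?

Target arrival in UTC: 3:20 AM − 9:00 = 6:20 PM on Aug 7.
Subtract 4 hours and 55 minutes → departure 1:25 PM UTC on Aug 7.
Tehran is UTC+3:30: 1:25 PM + 3:30 = 4:55 PM on Aug 7.

4:55 PM on August 7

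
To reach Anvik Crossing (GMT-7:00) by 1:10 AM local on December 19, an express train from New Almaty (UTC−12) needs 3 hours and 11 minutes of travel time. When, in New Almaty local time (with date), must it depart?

4:59 PM on December 18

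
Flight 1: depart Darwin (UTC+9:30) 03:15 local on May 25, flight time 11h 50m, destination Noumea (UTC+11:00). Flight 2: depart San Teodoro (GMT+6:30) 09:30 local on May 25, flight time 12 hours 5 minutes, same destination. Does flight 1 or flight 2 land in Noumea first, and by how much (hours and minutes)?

the first, by 9 hours 30 minutes

Flight 1 in UTC: 03:15 − 9:30 = 17:45 on May 24.
+11 hours 50 minutes → arrive 05:35 UTC on May 25.
Flight 2 in UTC: 09:30 − 6:30 = 03:00 on May 25.
+12 hours and 5 minutes → arrive 15:05 UTC on May 25.
Flight 1 lands earlier by 9 hours 30 minutes.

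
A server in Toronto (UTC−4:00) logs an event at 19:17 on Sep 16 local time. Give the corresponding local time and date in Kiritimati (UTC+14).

In UTC: 19:17 + 4:00 = 23:17 on Sep 16.
Kiritimati is UTC+14:00: 23:17 + 14:00 = 13:17 on Sep 17.

13:17 on Sep 17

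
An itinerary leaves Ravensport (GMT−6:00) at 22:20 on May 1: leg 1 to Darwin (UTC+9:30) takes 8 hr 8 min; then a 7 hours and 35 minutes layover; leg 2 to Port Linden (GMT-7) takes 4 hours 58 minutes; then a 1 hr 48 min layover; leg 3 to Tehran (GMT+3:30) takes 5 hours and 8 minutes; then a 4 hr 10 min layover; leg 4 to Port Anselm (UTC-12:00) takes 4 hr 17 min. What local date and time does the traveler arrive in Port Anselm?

Convert departure to UTC: 22:20 + 6:00 = 04:20 UTC on May 2.
Add 8 hours 8 minutes leg 1 → 12:28 UTC.
Add 7 hours and 35 minutes layover in Darwin → 20:03 UTC.
Add 4 hours and 58 minutes leg 2 → 01:01 UTC (May 3).
Add 1 hour 48 minutes layover in Port Linden → 02:49 UTC.
Add 5 hours and 8 minutes leg 3 → 07:57 UTC.
Add 4 hours and 10 minutes layover in Tehran → 12:07 UTC.
Add 4 hours and 17 minutes leg 4 → 16:24 UTC.
Port Anselm is UTC−12:00, so local arrival = 16:24 − 12:00 = 04:24 on May 3.

04:24 on May 3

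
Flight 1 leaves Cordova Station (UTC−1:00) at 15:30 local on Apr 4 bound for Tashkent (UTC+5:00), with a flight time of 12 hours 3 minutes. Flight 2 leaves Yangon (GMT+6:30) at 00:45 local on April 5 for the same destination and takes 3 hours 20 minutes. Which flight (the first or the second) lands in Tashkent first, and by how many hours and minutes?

the second, by 6 hours 58 minutes

Flight 1 in UTC: 15:30 + 1:00 = 16:30 on Apr 4.
+12 hours 3 minutes → arrive 04:33 UTC on Apr 5.
Flight 2 in UTC: 00:45 − 6:30 = 18:15 on Apr 4.
+3 hours and 20 minutes → arrive 21:35 UTC on Apr 4.
Flight 2 lands earlier by 6 hours 58 minutes.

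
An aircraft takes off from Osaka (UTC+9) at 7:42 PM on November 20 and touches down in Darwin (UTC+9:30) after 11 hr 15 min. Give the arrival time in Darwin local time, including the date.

7:27 AM on November 21

Convert departure to UTC: 7:42 PM − 9:00 = 10:42 AM UTC on Nov 20.
Add 11 hours 15 minutes travel time → 9:57 PM UTC.
Darwin is UTC+9:30, so local arrival = 9:57 PM + 9:30 = 7:27 AM on Nov 21.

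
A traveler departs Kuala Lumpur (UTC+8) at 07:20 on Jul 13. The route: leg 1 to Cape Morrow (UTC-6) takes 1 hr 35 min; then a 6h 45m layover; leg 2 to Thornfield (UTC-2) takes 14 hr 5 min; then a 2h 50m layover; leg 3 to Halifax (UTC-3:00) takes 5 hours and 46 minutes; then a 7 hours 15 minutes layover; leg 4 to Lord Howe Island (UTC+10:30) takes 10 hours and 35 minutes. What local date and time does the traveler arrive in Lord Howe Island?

10:41 on July 15

Convert departure to UTC: 07:20 − 8:00 = 23:20 UTC on Jul 12.
Add 1 hour and 35 minutes leg 1 → 00:55 UTC (Jul 13).
Add 6 hours and 45 minutes layover in Cape Morrow → 07:40 UTC.
Add 14 hours and 5 minutes leg 2 → 21:45 UTC.
Add 2 hours and 50 minutes layover in Thornfield → 00:35 UTC (Jul 14).
Add 5 hours and 46 minutes leg 3 → 06:21 UTC.
Add 7 hours and 15 minutes layover in Halifax → 13:36 UTC.
Add 10 hours 35 minutes leg 4 → 00:11 UTC (Jul 15).
Lord Howe Island is UTC+10:30, so local arrival = 00:11 + 10:30 = 10:41 on Jul 15.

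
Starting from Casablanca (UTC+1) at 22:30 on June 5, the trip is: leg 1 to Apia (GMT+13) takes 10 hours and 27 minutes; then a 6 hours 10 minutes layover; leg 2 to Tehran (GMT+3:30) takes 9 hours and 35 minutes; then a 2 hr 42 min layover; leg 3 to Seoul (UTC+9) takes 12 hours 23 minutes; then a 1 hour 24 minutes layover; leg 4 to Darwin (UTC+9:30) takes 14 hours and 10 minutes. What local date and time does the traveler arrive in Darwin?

15:51 on June 8

Convert departure to UTC: 22:30 − 1:00 = 21:30 UTC on Jun 5.
Add 10 hours and 27 minutes leg 1 → 07:57 UTC (Jun 6).
Add 6 hours and 10 minutes layover in Apia → 14:07 UTC.
Add 9 hours and 35 minutes leg 2 → 23:42 UTC.
Add 2 hours 42 minutes layover in Tehran → 02:24 UTC (Jun 7).
Add 12 hours 23 minutes leg 3 → 14:47 UTC.
Add 1 hour 24 minutes layover in Seoul → 16:11 UTC.
Add 14 hours 10 minutes leg 4 → 06:21 UTC (Jun 8).
Darwin is UTC+9:30, so local arrival = 06:21 + 9:30 = 15:51 on Jun 8.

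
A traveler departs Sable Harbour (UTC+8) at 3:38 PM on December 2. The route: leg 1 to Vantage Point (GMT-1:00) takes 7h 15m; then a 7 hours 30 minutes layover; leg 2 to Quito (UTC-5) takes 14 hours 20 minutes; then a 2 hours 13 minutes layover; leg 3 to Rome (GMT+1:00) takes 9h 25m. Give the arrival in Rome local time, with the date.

Convert departure to UTC: 3:38 PM − 8:00 = 7:38 AM UTC on Dec 2.
Add 7 hours and 15 minutes leg 1 → 2:53 PM UTC.
Add 7 hours and 30 minutes layover in Vantage Point → 10:23 PM UTC.
Add 14 hours 20 minutes leg 2 → 12:43 PM UTC (Dec 3).
Add 2 hours and 13 minutes layover in Quito → 2:56 PM UTC.
Add 9 hours and 25 minutes leg 3 → 12:21 AM UTC (Dec 4).
Rome is UTC+1:00, so local arrival = 12:21 AM + 1:00 = 1:21 AM on Dec 4.

1:21 AM on Dec 4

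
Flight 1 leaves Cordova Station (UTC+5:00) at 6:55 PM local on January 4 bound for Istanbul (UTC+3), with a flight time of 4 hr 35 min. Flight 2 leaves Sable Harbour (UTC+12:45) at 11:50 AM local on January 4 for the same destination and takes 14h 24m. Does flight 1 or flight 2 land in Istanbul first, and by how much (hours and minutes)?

the second, by 5 hours 1 minute

Flight 1 in UTC: 6:55 PM − 5:00 = 1:55 PM on Jan 4.
+4 hours 35 minutes → arrive 6:30 PM UTC on Jan 4.
Flight 2 in UTC: 11:50 AM − 12:45 = 11:05 PM on Jan 3.
+14 hours and 24 minutes → arrive 1:29 PM UTC on Jan 4.
Flight 2 lands earlier by 5 hours 1 minute.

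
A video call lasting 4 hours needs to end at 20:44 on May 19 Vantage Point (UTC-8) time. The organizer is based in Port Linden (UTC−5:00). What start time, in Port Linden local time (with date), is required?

19:44 on May 19

Target end time in UTC: 20:44 + 8:00 = 04:44 on May 20.
Subtract 4 hours → start 00:44 UTC on May 20.
Port Linden is UTC−5:00: 00:44 − 5:00 = 19:44 on May 19.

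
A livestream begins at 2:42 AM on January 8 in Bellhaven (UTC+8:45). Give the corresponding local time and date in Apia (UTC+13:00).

In UTC: 2:42 AM − 8:45 = 5:57 PM on Jan 7.
Apia is UTC+13:00: 5:57 PM + 13:00 = 6:57 AM on Jan 8.

6:57 AM on January 8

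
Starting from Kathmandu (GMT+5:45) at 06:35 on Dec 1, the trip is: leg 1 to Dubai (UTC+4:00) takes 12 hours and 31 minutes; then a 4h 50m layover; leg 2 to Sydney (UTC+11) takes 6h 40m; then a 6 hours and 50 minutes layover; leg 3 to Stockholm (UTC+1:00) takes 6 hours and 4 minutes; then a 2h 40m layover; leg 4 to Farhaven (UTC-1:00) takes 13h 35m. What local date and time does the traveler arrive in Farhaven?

05:00 on December 3

Convert departure to UTC: 06:35 − 5:45 = 00:50 UTC on Dec 1.
Add 12 hours 31 minutes leg 1 → 13:21 UTC.
Add 4 hours and 50 minutes layover in Dubai → 18:11 UTC.
Add 6 hours 40 minutes leg 2 → 00:51 UTC (Dec 2).
Add 6 hours 50 minutes layover in Sydney → 07:41 UTC.
Add 6 hours and 4 minutes leg 3 → 13:45 UTC.
Add 2 hours and 40 minutes layover in Stockholm → 16:25 UTC.
Add 13 hours 35 minutes leg 4 → 06:00 UTC (Dec 3).
Farhaven is UTC−1:00, so local arrival = 06:00 − 1:00 = 05:00 on Dec 3.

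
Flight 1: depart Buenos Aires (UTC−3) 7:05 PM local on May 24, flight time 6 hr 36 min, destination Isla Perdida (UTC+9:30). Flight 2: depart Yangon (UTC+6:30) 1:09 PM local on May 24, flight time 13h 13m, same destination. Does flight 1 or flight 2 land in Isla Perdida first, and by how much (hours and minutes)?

the second, by 8 hours 49 minutes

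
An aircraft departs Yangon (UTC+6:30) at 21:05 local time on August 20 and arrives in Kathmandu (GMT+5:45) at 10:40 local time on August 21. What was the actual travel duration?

14 hours 20 minutes

Departure in UTC: 21:05 − 6:30 = 14:35 on Aug 20.
Arrival in UTC: 10:40 − 5:45 = 04:55 on Aug 21.
Elapsed = 04:55 − 14:35 (+1 day) = 14 hours 20 minutes.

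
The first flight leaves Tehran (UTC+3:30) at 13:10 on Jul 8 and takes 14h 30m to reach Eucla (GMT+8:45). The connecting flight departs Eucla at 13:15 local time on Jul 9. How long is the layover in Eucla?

Convert departure to UTC: 13:10 − 3:30 = 09:40 UTC on Jul 8.
Add 14 hours and 30 minutes flight time → 00:10 UTC (Jul 9).
Eucla is UTC+8:45, so local arrival = 00:10 + 8:45 = 08:55 on Jul 9.
Layover = 13:15 − 08:55 = 4 hours 20 minutes.

4 hours 20 minutes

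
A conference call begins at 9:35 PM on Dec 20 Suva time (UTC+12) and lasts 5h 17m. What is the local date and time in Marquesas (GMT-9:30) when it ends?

5:22 AM on December 20

Convert start to UTC: 9:35 PM − 12:00 = 9:35 AM UTC on Dec 20.
Add 5 hours 17 minutes duration → 2:52 PM UTC.
Marquesas is UTC−9:30, so local end time = 2:52 PM − 9:30 = 5:22 AM on Dec 20.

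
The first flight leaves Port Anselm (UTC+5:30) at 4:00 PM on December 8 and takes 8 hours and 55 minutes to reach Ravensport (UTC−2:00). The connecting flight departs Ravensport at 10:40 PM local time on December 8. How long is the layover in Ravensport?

Convert departure to UTC: 4:00 PM − 5:30 = 10:30 AM UTC on Dec 8.
Add 8 hours and 55 minutes flight time → 7:25 PM UTC.
Ravensport is UTC−2:00, so local arrival = 7:25 PM − 2:00 = 5:25 PM on Dec 8.
Layover = 10:40 PM − 5:25 PM = 5 hours 15 minutes.

5 hours 15 minutes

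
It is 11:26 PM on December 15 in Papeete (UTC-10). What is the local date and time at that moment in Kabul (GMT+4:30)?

Kabul is 14:30 ahead of Papeete.
Shift by the zone difference: 11:26 PM + 14:30 = 1:56 PM on Dec 16 in Kabul.

1:56 PM on Dec 16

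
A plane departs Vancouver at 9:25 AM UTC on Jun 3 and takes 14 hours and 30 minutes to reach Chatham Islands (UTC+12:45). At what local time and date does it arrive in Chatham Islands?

12:40 PM on June 4

Departure is given in UTC: 9:25 AM on Jun 3.
Add 14 hours 30 minutes → 11:55 PM UTC.
Chatham Islands is UTC+12:45: 11:55 PM + 12:45 = 12:40 PM on Jun 4.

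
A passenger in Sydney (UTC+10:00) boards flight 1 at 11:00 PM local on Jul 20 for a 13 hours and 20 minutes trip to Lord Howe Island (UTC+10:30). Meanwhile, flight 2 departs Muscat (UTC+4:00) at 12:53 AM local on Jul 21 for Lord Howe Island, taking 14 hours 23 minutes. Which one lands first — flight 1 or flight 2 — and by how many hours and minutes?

Flight 1 in UTC: 11:00 PM − 10:00 = 1:00 PM on Jul 20.
+13 hours and 20 minutes → arrive 2:20 AM UTC on Jul 21.
Flight 2 in UTC: 12:53 AM − 4:00 = 8:53 PM on Jul 20.
+14 hours 23 minutes → arrive 11:16 AM UTC on Jul 21.
Flight 1 lands earlier by 8 hours 56 minutes.

the first, by 8 hours 56 minutes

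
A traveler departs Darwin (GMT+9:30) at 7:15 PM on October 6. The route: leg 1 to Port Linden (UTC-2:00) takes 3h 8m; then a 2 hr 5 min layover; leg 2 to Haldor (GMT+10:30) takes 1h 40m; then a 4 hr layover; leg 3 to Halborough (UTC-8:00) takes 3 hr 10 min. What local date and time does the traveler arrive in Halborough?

3:48 PM on October 6

Convert departure to UTC: 7:15 PM − 9:30 = 9:45 AM UTC on Oct 6.
Add 3 hours and 8 minutes leg 1 → 12:53 PM UTC.
Add 2 hours 5 minutes layover in Port Linden → 2:58 PM UTC.
Add 1 hour 40 minutes leg 2 → 4:38 PM UTC.
Add 4 hours layover in Haldor → 8:38 PM UTC.
Add 3 hours 10 minutes leg 3 → 11:48 PM UTC.
Halborough is UTC−8:00, so local arrival = 11:48 PM − 8:00 = 3:48 PM on Oct 6.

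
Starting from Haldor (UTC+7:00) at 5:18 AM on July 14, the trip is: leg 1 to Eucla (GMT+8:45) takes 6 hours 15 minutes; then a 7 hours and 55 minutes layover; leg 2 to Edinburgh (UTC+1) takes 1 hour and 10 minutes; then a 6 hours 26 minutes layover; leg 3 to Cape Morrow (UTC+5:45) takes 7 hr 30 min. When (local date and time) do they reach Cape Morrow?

Convert departure to UTC: 5:18 AM − 7:00 = 10:18 PM UTC on Jul 13.
Add 6 hours and 15 minutes leg 1 → 4:33 AM UTC (Jul 14).
Add 7 hours and 55 minutes layover in Eucla → 12:28 PM UTC.
Add 1 hour and 10 minutes leg 2 → 1:38 PM UTC.
Add 6 hours and 26 minutes layover in Edinburgh → 8:04 PM UTC.
Add 7 hours and 30 minutes leg 3 → 3:34 AM UTC (Jul 15).
Cape Morrow is UTC+5:45, so local arrival = 3:34 AM + 5:45 = 9:19 AM on Jul 15.

9:19 AM on July 15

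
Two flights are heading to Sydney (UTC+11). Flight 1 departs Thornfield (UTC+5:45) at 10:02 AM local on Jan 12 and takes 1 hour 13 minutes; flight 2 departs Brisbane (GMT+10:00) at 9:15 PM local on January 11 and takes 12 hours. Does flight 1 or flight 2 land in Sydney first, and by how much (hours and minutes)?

the second, by 6 hours 15 minutes

Flight 1 in UTC: 10:02 AM − 5:45 = 4:17 AM on Jan 12.
+1 hour and 13 minutes → arrive 5:30 AM UTC on Jan 12.
Flight 2 in UTC: 9:15 PM − 10:00 = 11:15 AM on Jan 11.
+12 hours → arrive 11:15 PM UTC on Jan 11.
Flight 2 lands earlier by 6 hours 15 minutes.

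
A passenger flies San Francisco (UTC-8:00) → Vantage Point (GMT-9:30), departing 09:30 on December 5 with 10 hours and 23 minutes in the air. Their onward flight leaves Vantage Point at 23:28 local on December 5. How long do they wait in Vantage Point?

Convert departure to UTC: 09:30 + 8:00 = 17:30 UTC on Dec 5.
Add 10 hours 23 minutes flight time → 03:53 UTC (Dec 6).
Vantage Point is UTC−9:30, so local arrival = 03:53 − 9:30 = 18:23 on Dec 5.
Layover = 23:28 − 18:23 = 5 hours 5 minutes.

5 hours 5 minutes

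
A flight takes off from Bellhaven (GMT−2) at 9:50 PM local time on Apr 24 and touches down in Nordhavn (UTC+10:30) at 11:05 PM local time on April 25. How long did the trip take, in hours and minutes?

Departure in UTC: 9:50 PM + 2:00 = 11:50 PM on Apr 24.
Arrival in UTC: 11:05 PM − 10:30 = 12:35 PM on Apr 25.
Elapsed = 12:35 PM − 11:50 PM (+1 day) = 12 hours 45 minutes.

12 hours 45 minutes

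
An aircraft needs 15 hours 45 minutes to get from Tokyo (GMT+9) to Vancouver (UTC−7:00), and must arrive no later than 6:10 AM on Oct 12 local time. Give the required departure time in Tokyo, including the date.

6:25 AM on October 12

Target arrival in UTC: 6:10 AM + 7:00 = 1:10 PM on Oct 12.
Subtract 15 hours and 45 minutes → departure 9:25 PM UTC on Oct 11.
Tokyo is UTC+9:00: 9:25 PM + 9:00 = 6:25 AM on Oct 12.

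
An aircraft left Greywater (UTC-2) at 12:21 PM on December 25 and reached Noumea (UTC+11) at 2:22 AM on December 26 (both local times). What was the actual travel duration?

1 hour 1 minute

Departure in UTC: 12:21 PM + 2:00 = 2:21 PM on Dec 25.
Arrival in UTC: 2:22 AM − 11:00 = 3:22 PM on Dec 25.
Elapsed = 3:22 PM − 2:21 PM = 1 hour 1 minute.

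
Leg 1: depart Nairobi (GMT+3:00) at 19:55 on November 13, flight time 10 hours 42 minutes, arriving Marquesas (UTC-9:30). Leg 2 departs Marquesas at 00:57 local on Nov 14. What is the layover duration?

6 hours 50 minutes

Convert departure to UTC: 19:55 − 3:00 = 16:55 UTC on Nov 13.
Add 10 hours 42 minutes flight time → 03:37 UTC (Nov 14).
Marquesas is UTC−9:30, so local arrival = 03:37 − 9:30 = 18:07 on Nov 13.
Layover = 00:57 − 18:07 (+1 day) = 6 hours 50 minutes.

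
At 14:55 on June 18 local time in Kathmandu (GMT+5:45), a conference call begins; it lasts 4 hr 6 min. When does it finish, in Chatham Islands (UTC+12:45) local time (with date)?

02:01 on Jun 19

Convert start to UTC: 14:55 − 5:45 = 09:10 UTC on Jun 18.
Add 4 hours 6 minutes duration → 13:16 UTC.
Chatham Islands is UTC+12:45, so local end time = 13:16 + 12:45 = 02:01 on Jun 19.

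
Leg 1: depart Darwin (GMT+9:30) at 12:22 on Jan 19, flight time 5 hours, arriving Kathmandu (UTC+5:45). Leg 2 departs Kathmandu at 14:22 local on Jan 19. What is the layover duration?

45 minutes

Convert departure to UTC: 12:22 − 9:30 = 02:52 UTC on Jan 19.
Add 5 hours flight time → 07:52 UTC.
Kathmandu is UTC+5:45, so local arrival = 07:52 + 5:45 = 13:37 on Jan 19.
Layover = 14:22 − 13:37 = 45 minutes.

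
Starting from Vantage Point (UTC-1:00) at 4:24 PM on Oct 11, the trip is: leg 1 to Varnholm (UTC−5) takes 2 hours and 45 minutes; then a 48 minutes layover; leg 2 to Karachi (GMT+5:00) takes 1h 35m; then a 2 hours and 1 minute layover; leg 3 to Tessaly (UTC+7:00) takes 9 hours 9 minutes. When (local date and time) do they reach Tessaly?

Convert departure to UTC: 4:24 PM + 1:00 = 5:24 PM UTC on Oct 11.
Add 2 hours and 45 minutes leg 1 → 8:09 PM UTC.
Add 48 minutes layover in Varnholm → 8:57 PM UTC.
Add 1 hour and 35 minutes leg 2 → 10:32 PM UTC.
Add 2 hours 1 minute layover in Karachi → 12:33 AM UTC (Oct 12).
Add 9 hours and 9 minutes leg 3 → 9:42 AM UTC.
Tessaly is UTC+7:00, so local arrival = 9:42 AM + 7:00 = 4:42 PM on Oct 12.

4:42 PM on Oct 12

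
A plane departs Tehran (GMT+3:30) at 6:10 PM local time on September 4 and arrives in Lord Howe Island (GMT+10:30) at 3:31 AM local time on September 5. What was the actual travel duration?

Lord Howe Island is 7:00 ahead of Tehran.
Clock-face elapsed time (ignoring zones) is 9 hours 21 minutes.
Actual elapsed = 9 hours 21 minutes − 7:00 = 2 hours 21 minutes.

2 hours 21 minutes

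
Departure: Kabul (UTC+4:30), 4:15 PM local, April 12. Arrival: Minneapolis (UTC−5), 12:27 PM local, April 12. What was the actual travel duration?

Departure in UTC: 4:15 PM − 4:30 = 11:45 AM on Apr 12.
Arrival in UTC: 12:27 PM + 5:00 = 5:27 PM on Apr 12.
Elapsed = 5:27 PM − 11:45 AM = 5 hours 42 minutes.

5 hours 42 minutes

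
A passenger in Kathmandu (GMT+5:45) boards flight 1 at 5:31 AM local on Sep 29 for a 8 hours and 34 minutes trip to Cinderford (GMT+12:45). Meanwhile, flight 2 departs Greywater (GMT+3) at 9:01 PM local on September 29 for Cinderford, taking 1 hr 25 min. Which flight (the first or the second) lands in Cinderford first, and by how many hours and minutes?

Flight 1 in UTC: 5:31 AM − 5:45 = 11:46 PM on Sep 28.
+8 hours and 34 minutes → arrive 8:20 AM UTC on Sep 29.
Flight 2 in UTC: 9:01 PM − 3:00 = 6:01 PM on Sep 29.
+1 hour and 25 minutes → arrive 7:26 PM UTC on Sep 29.
Flight 1 lands earlier by 11 hours 6 minutes.

the first, by 11 hours 6 minutes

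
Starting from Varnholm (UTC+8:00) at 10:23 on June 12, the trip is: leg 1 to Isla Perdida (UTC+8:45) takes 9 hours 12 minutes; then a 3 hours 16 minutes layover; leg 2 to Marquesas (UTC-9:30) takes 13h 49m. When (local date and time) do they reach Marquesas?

19:10 on June 12

Convert departure to UTC: 10:23 − 8:00 = 02:23 UTC on Jun 12.
Add 9 hours and 12 minutes leg 1 → 11:35 UTC.
Add 3 hours and 16 minutes layover in Isla Perdida → 14:51 UTC.
Add 13 hours 49 minutes leg 2 → 04:40 UTC (Jun 13).
Marquesas is UTC−9:30, so local arrival = 04:40 − 9:30 = 19:10 on Jun 12.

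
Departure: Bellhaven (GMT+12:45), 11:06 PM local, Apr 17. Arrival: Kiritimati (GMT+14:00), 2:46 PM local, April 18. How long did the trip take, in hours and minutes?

14 hours 25 minutes

Departure in UTC: 11:06 PM − 12:45 = 10:21 AM on Apr 17.
Arrival in UTC: 2:46 PM − 14:00 = 12:46 AM on Apr 18.
Elapsed = 12:46 AM − 10:21 AM (+1 day) = 14 hours 25 minutes.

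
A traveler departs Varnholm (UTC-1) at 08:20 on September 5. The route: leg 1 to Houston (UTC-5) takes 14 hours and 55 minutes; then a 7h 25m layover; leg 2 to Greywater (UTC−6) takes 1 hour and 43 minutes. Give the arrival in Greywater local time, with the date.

03:23 on Sep 6

Convert departure to UTC: 08:20 + 1:00 = 09:20 UTC on Sep 5.
Add 14 hours 55 minutes leg 1 → 00:15 UTC (Sep 6).
Add 7 hours 25 minutes layover in Houston → 07:40 UTC.
Add 1 hour and 43 minutes leg 2 → 09:23 UTC.
Greywater is UTC−6:00, so local arrival = 09:23 − 6:00 = 03:23 on Sep 6.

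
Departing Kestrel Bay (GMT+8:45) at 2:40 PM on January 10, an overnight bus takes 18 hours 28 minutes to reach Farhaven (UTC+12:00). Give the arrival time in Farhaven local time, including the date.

12:23 PM on January 11

Convert departure to UTC: 2:40 PM − 8:45 = 5:55 AM UTC on Jan 10.
Add 18 hours and 28 minutes travel time → 12:23 AM UTC (Jan 11).
Farhaven is UTC+12:00, so local arrival = 12:23 AM + 12:00 = 12:23 PM on Jan 11.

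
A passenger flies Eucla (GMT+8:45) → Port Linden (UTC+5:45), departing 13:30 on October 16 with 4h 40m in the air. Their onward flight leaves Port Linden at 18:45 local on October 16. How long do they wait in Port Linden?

3 hours 35 minutes

Convert departure to UTC: 13:30 − 8:45 = 04:45 UTC on Oct 16.
Add 4 hours and 40 minutes flight time → 09:25 UTC.
Port Linden is UTC+5:45, so local arrival = 09:25 + 5:45 = 15:10 on Oct 16.
Layover = 18:45 − 15:10 = 3 hours 35 minutes.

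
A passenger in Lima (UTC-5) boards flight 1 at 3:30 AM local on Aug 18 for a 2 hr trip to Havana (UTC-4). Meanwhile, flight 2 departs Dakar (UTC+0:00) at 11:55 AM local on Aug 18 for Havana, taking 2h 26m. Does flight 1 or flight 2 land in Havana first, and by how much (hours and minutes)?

Flight 1 in UTC: 3:30 AM + 5:00 = 8:30 AM on Aug 18.
+2 hours → arrive 10:30 AM UTC on Aug 18.
Flight 2 departs at 11:55 AM UTC (Aug 18).
+2 hours and 26 minutes → arrive 2:21 PM UTC on Aug 18.
Flight 1 lands earlier by 3 hours 51 minutes.

the first, by 3 hours 51 minutes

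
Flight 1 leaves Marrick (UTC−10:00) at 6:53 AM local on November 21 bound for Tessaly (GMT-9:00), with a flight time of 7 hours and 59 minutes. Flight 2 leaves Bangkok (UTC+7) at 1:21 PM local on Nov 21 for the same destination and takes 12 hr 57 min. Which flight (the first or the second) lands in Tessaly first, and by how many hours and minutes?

Flight 1 in UTC: 6:53 AM + 10:00 = 4:53 PM on Nov 21.
+7 hours 59 minutes → arrive 12:52 AM UTC on Nov 22.
Flight 2 in UTC: 1:21 PM − 7:00 = 6:21 AM on Nov 21.
+12 hours 57 minutes → arrive 7:18 PM UTC on Nov 21.
Flight 2 lands earlier by 5 hours 34 minutes.

the second, by 5 hours 34 minutes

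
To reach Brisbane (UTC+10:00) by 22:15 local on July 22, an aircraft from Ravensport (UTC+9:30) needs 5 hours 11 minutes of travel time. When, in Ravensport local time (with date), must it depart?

16:34 on July 22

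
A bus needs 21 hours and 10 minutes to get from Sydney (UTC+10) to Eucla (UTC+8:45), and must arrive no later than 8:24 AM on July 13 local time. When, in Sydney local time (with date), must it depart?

12:29 PM on July 12

Target arrival in UTC: 8:24 AM − 8:45 = 11:39 PM on Jul 12.
Subtract 21 hours and 10 minutes → departure 2:29 AM UTC on Jul 12.
Sydney is UTC+10:00: 2:29 AM + 10:00 = 12:29 PM on Jul 12.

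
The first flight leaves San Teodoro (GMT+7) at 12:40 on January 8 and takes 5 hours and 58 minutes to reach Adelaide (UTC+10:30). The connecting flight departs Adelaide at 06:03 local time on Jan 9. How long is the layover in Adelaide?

7 hours 55 minutes

Convert departure to UTC: 12:40 − 7:00 = 05:40 UTC on Jan 8.
Add 5 hours and 58 minutes flight time → 11:38 UTC.
Adelaide is UTC+10:30, so local arrival = 11:38 + 10:30 = 22:08 on Jan 8.
Layover = 06:03 − 22:08 (+1 day) = 7 hours 55 minutes.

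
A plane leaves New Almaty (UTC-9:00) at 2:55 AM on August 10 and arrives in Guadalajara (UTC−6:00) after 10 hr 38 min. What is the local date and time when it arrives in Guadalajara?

4:33 PM on August 10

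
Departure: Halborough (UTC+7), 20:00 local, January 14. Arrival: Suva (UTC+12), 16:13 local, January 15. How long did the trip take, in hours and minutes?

15 hours 13 minutes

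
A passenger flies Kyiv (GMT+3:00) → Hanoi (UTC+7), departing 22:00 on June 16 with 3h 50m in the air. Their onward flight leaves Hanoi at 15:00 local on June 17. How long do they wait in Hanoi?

9 hours 10 minutes

Convert departure to UTC: 22:00 − 3:00 = 19:00 UTC on Jun 16.
Add 3 hours and 50 minutes flight time → 22:50 UTC.
Hanoi is UTC+7:00, so local arrival = 22:50 + 7:00 = 05:50 on Jun 17.
Layover = 15:00 − 05:50 = 9 hours 10 minutes.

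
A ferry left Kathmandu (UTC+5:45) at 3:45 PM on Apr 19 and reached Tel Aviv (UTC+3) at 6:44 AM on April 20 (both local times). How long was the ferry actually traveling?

17 hours 44 minutes

Departure in UTC: 3:45 PM − 5:45 = 10:00 AM on Apr 19.
Arrival in UTC: 6:44 AM − 3:00 = 3:44 AM on Apr 20.
Elapsed = 3:44 AM − 10:00 AM (+1 day) = 17 hours 44 minutes.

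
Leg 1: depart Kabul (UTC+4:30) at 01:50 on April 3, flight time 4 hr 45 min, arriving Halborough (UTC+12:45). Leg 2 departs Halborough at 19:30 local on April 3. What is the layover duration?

Convert departure to UTC: 01:50 − 4:30 = 21:20 UTC on Apr 2.
Add 4 hours and 45 minutes flight time → 02:05 UTC (Apr 3).
Halborough is UTC+12:45, so local arrival = 02:05 + 12:45 = 14:50 on Apr 3.
Layover = 19:30 − 14:50 = 4 hours 40 minutes.

4 hours 40 minutes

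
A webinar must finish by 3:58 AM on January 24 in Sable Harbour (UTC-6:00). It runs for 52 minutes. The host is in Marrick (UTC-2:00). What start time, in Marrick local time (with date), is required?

Target end time in UTC: 3:58 AM + 6:00 = 9:58 AM on Jan 24.
Subtract 52 minutes → start 9:06 AM UTC on Jan 24.
Marrick is UTC−2:00: 9:06 AM − 2:00 = 7:06 AM on Jan 24.

7:06 AM on January 24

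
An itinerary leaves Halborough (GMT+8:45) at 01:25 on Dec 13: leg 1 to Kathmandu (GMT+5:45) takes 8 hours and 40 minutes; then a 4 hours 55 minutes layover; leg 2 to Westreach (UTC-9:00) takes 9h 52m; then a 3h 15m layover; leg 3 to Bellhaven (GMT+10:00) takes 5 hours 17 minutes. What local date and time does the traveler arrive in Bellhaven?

10:39 on December 14

Convert departure to UTC: 01:25 − 8:45 = 16:40 UTC on Dec 12.
Add 8 hours 40 minutes leg 1 → 01:20 UTC (Dec 13).
Add 4 hours 55 minutes layover in Kathmandu → 06:15 UTC.
Add 9 hours and 52 minutes leg 2 → 16:07 UTC.
Add 3 hours 15 minutes layover in Westreach → 19:22 UTC.
Add 5 hours 17 minutes leg 3 → 00:39 UTC (Dec 14).
Bellhaven is UTC+10:00, so local arrival = 00:39 + 10:00 = 10:39 on Dec 14.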